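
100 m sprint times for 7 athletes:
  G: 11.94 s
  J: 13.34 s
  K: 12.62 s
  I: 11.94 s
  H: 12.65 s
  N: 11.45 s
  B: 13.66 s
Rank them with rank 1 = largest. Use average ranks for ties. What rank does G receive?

5.5

Sorted (descending): 13.66, 13.34, 12.65, 12.62, 11.94, 11.94, 11.45
The 2 values of 11.94 occupy positions 5–6 → average rank (5+6)/2 = 5.5.
G has value 11.94 s → rank 5.5.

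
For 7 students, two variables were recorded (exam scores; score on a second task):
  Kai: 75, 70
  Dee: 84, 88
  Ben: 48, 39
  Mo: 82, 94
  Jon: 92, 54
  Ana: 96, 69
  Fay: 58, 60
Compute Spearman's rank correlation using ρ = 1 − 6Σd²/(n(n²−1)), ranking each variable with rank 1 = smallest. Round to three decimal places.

Ranks of variable 1: 3, 5, 1, 4, 6, 7, 2
Ranks of variable 2: 5, 6, 1, 7, 2, 4, 3
d = r₁ − r₂: -2, -1, 0, -3, 4, 3, -1
d²: 4, 1, 0, 9, 16, 9, 1; Σd² = 40
ρ = 1 − 6·40/(7·48) = 1 − 240/336 = 0.286

0.286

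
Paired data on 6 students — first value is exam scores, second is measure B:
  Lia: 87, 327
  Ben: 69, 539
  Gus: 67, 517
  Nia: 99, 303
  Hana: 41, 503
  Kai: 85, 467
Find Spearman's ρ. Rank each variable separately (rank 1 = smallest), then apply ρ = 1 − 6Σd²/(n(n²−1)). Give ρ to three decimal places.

-0.771

Ranks of variable 1: 5, 3, 2, 6, 1, 4
Ranks of variable 2: 2, 6, 5, 1, 4, 3
d = r₁ − r₂: 3, -3, -3, 5, -3, 1
d²: 9, 9, 9, 25, 9, 1; Σd² = 62
ρ = 1 − 6·62/(6·35) = 1 − 372/210 = -0.771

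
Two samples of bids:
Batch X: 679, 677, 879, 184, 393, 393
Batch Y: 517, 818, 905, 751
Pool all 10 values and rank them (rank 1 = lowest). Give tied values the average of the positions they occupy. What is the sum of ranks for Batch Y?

29

Sorted (ascending): 184, 393, 393, 517, 677, 679, 751, 818, 879, 905
The 2 values of 393 occupy positions 2–3 → average rank (2+3)/2 = 2.5.
Batch Y values → pooled ranks: 517→4, 818→8, 905→10, 751→7
Rank sum = 4 + 8 + 10 + 7 = 29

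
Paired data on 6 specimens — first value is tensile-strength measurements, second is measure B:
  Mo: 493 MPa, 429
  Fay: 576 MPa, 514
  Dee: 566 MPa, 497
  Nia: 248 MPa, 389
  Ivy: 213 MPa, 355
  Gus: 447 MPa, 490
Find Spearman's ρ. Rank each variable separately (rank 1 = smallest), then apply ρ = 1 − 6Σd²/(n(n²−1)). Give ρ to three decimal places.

Ranks of variable 1: 4, 6, 5, 2, 1, 3
Ranks of variable 2: 3, 6, 5, 2, 1, 4
d = r₁ − r₂: 1, 0, 0, 0, 0, -1
d²: 1, 0, 0, 0, 0, 1; Σd² = 2
ρ = 1 − 6·2/(6·35) = 1 − 12/210 = 0.943

0.943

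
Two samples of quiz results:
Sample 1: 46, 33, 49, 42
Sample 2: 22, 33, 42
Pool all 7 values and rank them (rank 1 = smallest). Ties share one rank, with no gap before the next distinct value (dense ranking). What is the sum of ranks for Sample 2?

Sorted (ascending): 22, 33, 33, 42, 42, 46, 49
The 2 values of 33 share dense rank 2.
The 2 values of 42 share dense rank 3.
Remaining distinct values take the next consecutive integers.
Sample 2 values → pooled ranks: 22→1, 33→2, 42→3
Rank sum = 1 + 2 + 3 = 6

6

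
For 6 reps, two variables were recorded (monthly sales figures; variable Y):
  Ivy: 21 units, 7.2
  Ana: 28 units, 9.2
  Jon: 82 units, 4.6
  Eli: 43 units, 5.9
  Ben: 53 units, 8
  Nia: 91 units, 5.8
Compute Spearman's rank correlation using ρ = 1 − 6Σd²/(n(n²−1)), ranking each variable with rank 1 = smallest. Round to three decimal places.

Ranks of variable 1: 1, 2, 5, 3, 4, 6
Ranks of variable 2: 4, 6, 1, 3, 5, 2
d = r₁ − r₂: -3, -4, 4, 0, -1, 4
d²: 9, 16, 16, 0, 1, 16; Σd² = 58
ρ = 1 − 6·58/(6·35) = 1 − 348/210 = -0.657

-0.657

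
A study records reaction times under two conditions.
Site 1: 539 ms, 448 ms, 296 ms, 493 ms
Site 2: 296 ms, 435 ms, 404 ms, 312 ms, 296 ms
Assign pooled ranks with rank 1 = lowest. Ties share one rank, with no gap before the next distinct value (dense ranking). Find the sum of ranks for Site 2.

Sorted (ascending): 296, 296, 296, 312, 404, 435, 448, 493, 539
The 3 values of 296 share dense rank 1.
Remaining distinct values take the next consecutive integers.
Site 2 values → pooled ranks: 296→1, 435→4, 404→3, 312→2, 296→1
Rank sum = 1 + 4 + 3 + 2 + 1 = 11

11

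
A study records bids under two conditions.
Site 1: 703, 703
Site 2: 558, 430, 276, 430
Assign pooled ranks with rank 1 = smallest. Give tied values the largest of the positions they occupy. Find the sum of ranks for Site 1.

12

Sorted (ascending): 276, 430, 430, 558, 703, 703
The 2 values of 430 occupy positions 2–3 → each gets rank 3.
The 2 values of 703 occupy positions 5–6 → each gets rank 6.
Site 1 values → pooled ranks: 703→6, 703→6
Rank sum = 6 + 6 = 12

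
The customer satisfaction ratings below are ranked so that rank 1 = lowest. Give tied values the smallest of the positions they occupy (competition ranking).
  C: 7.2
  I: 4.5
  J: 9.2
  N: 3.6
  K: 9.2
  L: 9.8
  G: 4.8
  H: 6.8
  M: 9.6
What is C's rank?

5

Sorted (ascending): 3.6, 4.5, 4.8, 6.8, 7.2, 9.2, 9.2, 9.6, 9.8
The 2 values of 9.2 occupy positions 6–7 → each gets rank 6.
C has value 7.2 → rank 5.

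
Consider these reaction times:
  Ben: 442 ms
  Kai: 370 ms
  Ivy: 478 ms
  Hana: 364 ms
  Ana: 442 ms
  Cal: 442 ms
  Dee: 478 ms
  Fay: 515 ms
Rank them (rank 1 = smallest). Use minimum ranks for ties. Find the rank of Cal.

3

Sorted (ascending): 364, 370, 442, 442, 442, 478, 478, 515
The 3 values of 442 occupy positions 3–5 → each gets rank 3.
The 2 values of 478 occupy positions 6–7 → each gets rank 6.
Cal has value 442 ms → rank 3.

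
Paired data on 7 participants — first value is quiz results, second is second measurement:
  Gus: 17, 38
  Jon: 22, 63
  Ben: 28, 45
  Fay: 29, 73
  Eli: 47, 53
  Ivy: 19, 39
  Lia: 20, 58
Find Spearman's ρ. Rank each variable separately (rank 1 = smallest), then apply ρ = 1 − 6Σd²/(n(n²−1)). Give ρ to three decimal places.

Ranks of variable 1: 1, 4, 5, 6, 7, 2, 3
Ranks of variable 2: 1, 6, 3, 7, 4, 2, 5
d = r₁ − r₂: 0, -2, 2, -1, 3, 0, -2
d²: 0, 4, 4, 1, 9, 0, 4; Σd² = 22
ρ = 1 − 6·22/(7·48) = 1 − 132/336 = 0.607

0.607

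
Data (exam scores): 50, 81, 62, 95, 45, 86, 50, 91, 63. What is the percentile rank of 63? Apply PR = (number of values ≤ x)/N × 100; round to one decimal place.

55.6

N = 9.
Strictly below 63: 4. Equal to 63: 1.
PR = 5/9 × 100 = 55.6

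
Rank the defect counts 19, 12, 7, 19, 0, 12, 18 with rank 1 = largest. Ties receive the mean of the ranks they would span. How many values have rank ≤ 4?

Sorted (descending): 19, 19, 18, 12, 12, 7, 0
The 2 values of 19 occupy positions 1–2 → average rank (1+2)/2 = 1.5.
The 2 values of 12 occupy positions 4–5 → average rank (4+5)/2 = 4.5.
Ranks ≤ 4: {1.5, 1.5, 3} → 3 values.

3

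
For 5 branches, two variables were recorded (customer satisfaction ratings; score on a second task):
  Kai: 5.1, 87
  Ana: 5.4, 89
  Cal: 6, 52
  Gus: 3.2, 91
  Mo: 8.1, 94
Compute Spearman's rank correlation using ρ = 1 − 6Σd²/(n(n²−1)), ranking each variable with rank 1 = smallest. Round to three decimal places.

Ranks of variable 1: 2, 3, 4, 1, 5
Ranks of variable 2: 2, 3, 1, 4, 5
d = r₁ − r₂: 0, 0, 3, -3, 0
d²: 0, 0, 9, 9, 0; Σd² = 18
ρ = 1 − 6·18/(5·24) = 1 − 108/120 = 0.100

0.100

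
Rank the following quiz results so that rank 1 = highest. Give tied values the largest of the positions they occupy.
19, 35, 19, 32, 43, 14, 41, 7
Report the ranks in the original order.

6, 3, 6, 4, 1, 7, 2, 8

Sorted (descending): 43, 41, 35, 32, 19, 19, 14, 7
The 2 values of 19 occupy positions 5–6 → each gets rank 6.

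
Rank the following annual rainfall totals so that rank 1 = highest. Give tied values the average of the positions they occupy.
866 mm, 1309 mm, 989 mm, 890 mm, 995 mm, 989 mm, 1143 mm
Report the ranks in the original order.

7, 1, 4.5, 6, 3, 4.5, 2

Sorted (descending): 1309, 1143, 995, 989, 989, 890, 866
The 2 values of 989 occupy positions 4–5 → average rank (4+5)/2 = 4.5.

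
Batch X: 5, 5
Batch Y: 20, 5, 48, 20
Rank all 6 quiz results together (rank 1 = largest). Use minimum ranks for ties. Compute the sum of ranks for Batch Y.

9

Sorted (descending): 48, 20, 20, 5, 5, 5
The 2 values of 20 occupy positions 2–3 → each gets rank 2.
The 3 values of 5 occupy positions 4–6 → each gets rank 4.
Batch Y values → pooled ranks: 20→2, 5→4, 48→1, 20→2
Rank sum = 2 + 4 + 1 + 2 = 9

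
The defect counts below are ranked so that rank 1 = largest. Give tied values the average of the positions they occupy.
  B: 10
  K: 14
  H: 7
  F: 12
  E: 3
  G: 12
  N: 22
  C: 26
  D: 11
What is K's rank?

Sorted (descending): 26, 22, 14, 12, 12, 11, 10, 7, 3
The 2 values of 12 occupy positions 4–5 → average rank (4+5)/2 = 4.5.
K has value 14 → rank 3.

3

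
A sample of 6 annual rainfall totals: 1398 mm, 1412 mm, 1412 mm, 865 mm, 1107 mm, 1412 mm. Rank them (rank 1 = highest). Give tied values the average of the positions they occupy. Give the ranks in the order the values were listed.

4, 2, 2, 6, 5, 2

Sorted (descending): 1412, 1412, 1412, 1398, 1107, 865
The 3 values of 1412 occupy positions 1–3 → average rank 2.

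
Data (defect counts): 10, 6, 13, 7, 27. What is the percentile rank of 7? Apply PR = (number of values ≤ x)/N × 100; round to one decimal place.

N = 5.
Strictly below 7: 1. Equal to 7: 1.
PR = 2/5 × 100 = 40.0

40.0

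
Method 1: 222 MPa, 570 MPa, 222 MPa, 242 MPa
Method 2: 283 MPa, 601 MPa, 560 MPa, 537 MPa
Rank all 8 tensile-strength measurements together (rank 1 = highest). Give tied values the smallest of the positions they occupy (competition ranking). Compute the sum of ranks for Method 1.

22

Sorted (descending): 601, 570, 560, 537, 283, 242, 222, 222
The 2 values of 222 occupy positions 7–8 → each gets rank 7.
Method 1 values → pooled ranks: 222→7, 570→2, 222→7, 242→6
Rank sum = 7 + 2 + 7 + 6 = 22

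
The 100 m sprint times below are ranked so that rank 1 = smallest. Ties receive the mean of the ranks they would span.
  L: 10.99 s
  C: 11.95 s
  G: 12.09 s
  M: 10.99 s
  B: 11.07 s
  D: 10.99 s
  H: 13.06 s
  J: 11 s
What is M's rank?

2

Sorted (ascending): 10.99, 10.99, 10.99, 11, 11.07, 11.95, 12.09, 13.06
The 3 values of 10.99 occupy positions 1–3 → average rank 2.
M has value 10.99 s → rank 2.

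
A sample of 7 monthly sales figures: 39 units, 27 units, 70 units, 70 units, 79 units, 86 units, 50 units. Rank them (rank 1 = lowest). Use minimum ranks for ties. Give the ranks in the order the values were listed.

Sorted (ascending): 27, 39, 50, 70, 70, 79, 86
The 2 values of 70 occupy positions 4–5 → each gets rank 4.

2, 1, 4, 4, 6, 7, 3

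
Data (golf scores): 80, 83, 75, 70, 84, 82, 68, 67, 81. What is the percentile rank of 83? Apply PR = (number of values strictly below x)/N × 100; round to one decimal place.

N = 9.
Strictly below 83: 7. Equal to 83: 1.
PR = 7/9 × 100 = 77.8

77.8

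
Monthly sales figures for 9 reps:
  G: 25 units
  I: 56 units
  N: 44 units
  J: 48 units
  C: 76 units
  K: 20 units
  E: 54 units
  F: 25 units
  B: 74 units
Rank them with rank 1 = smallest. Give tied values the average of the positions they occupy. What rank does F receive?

2.5

Sorted (ascending): 20, 25, 25, 44, 48, 54, 56, 74, 76
The 2 values of 25 occupy positions 2–3 → average rank (2+3)/2 = 2.5.
F has value 25 units → rank 2.5.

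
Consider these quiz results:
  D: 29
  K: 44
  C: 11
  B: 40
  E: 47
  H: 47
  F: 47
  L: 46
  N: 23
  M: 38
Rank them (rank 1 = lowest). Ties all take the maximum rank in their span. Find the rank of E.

10

Sorted (ascending): 11, 23, 29, 38, 40, 44, 46, 47, 47, 47
The 3 values of 47 occupy positions 8–10 → each gets rank 10.
E has value 47 → rank 10.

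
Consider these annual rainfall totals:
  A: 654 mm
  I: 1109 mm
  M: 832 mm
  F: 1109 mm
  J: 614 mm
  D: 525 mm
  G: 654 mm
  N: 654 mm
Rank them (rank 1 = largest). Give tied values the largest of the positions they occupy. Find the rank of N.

6

Sorted (descending): 1109, 1109, 832, 654, 654, 654, 614, 525
The 2 values of 1109 occupy positions 1–2 → each gets rank 2.
The 3 values of 654 occupy positions 4–6 → each gets rank 6.
N has value 654 mm → rank 6.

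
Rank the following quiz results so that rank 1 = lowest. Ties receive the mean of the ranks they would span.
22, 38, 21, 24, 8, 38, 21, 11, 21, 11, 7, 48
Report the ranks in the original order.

8, 10.5, 6, 9, 2, 10.5, 6, 3.5, 6, 3.5, 1, 12

Sorted (ascending): 7, 8, 11, 11, 21, 21, 21, 22, 24, 38, 38, 48
The 2 values of 11 occupy positions 3–4 → average rank (3+4)/2 = 3.5.
The 3 values of 21 occupy positions 5–7 → average rank 6.
The 2 values of 38 occupy positions 10–11 → average rank (10+11)/2 = 10.5.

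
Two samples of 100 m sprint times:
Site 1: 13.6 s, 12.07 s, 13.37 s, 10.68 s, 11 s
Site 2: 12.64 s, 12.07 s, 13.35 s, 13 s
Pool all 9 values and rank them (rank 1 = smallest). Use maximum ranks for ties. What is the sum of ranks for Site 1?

Sorted (ascending): 10.68, 11, 12.07, 12.07, 12.64, 13, 13.35, 13.37, 13.6
The 2 values of 12.07 occupy positions 3–4 → each gets rank 4.
Site 1 values → pooled ranks: 13.6→9, 12.07→4, 13.37→8, 10.68→1, 11→2
Rank sum = 9 + 4 + 8 + 1 + 2 = 24

24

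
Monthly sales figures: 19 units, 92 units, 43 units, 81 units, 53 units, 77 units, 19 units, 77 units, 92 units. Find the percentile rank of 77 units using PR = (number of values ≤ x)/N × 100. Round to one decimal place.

N = 9.
Strictly below 77: 4. Equal to 77: 2.
PR = 6/9 × 100 = 66.7

66.7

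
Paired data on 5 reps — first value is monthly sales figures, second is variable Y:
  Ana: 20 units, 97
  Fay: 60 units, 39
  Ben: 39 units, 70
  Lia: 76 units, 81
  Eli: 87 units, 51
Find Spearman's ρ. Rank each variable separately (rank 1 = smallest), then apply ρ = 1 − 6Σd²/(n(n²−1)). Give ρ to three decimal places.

-0.500

Ranks of variable 1: 1, 3, 2, 4, 5
Ranks of variable 2: 5, 1, 3, 4, 2
d = r₁ − r₂: -4, 2, -1, 0, 3
d²: 16, 4, 1, 0, 9; Σd² = 30
ρ = 1 − 6·30/(5·24) = 1 − 180/120 = -0.500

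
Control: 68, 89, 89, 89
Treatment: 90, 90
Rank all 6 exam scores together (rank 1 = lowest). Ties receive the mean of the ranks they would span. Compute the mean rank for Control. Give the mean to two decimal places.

2.50

Sorted (ascending): 68, 89, 89, 89, 90, 90
The 3 values of 89 occupy positions 2–4 → average rank 3.
The 2 values of 90 occupy positions 5–6 → average rank (5+6)/2 = 5.5.
Control values → pooled ranks: 68→1, 89→3, 89→3, 89→3
Mean rank = (1 + 3 + 3 + 3) / 4 = 2.50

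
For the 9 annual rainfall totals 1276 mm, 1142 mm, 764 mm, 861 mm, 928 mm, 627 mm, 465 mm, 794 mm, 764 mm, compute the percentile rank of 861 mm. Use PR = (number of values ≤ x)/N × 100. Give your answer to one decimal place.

66.7

N = 9.
Strictly below 861: 5. Equal to 861: 1.
PR = 6/9 × 100 = 66.7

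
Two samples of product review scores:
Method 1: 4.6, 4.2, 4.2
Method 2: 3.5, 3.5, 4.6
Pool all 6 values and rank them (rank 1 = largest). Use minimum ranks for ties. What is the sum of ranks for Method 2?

11

Sorted (descending): 4.6, 4.6, 4.2, 4.2, 3.5, 3.5
The 2 values of 4.6 occupy positions 1–2 → each gets rank 1.
The 2 values of 4.2 occupy positions 3–4 → each gets rank 3.
The 2 values of 3.5 occupy positions 5–6 → each gets rank 5.
Method 2 values → pooled ranks: 3.5→5, 3.5→5, 4.6→1
Rank sum = 5 + 5 + 1 = 11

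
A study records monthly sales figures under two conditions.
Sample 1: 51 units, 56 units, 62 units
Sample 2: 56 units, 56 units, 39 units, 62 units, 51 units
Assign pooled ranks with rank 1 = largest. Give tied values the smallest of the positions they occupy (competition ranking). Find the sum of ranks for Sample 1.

Sorted (descending): 62, 62, 56, 56, 56, 51, 51, 39
The 2 values of 62 occupy positions 1–2 → each gets rank 1.
The 3 values of 56 occupy positions 3–5 → each gets rank 3.
The 2 values of 51 occupy positions 6–7 → each gets rank 6.
Sample 1 values → pooled ranks: 51→6, 56→3, 62→1
Rank sum = 6 + 3 + 1 = 10

10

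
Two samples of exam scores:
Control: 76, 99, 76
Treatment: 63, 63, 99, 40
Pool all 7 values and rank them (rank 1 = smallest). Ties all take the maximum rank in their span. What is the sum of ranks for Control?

17

Sorted (ascending): 40, 63, 63, 76, 76, 99, 99
The 2 values of 63 occupy positions 2–3 → each gets rank 3.
The 2 values of 76 occupy positions 4–5 → each gets rank 5.
The 2 values of 99 occupy positions 6–7 → each gets rank 7.
Control values → pooled ranks: 76→5, 99→7, 76→5
Rank sum = 5 + 7 + 5 = 17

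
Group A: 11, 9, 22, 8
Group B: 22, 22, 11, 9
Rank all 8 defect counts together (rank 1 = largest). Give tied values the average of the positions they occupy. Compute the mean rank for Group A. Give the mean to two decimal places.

5.25

Sorted (descending): 22, 22, 22, 11, 11, 9, 9, 8
The 3 values of 22 occupy positions 1–3 → average rank 2.
The 2 values of 11 occupy positions 4–5 → average rank (4+5)/2 = 4.5.
The 2 values of 9 occupy positions 6–7 → average rank (6+7)/2 = 6.5.
Group A values → pooled ranks: 11→4.5, 9→6.5, 22→2, 8→8
Mean rank = (4.5 + 6.5 + 2 + 8) / 4 = 5.25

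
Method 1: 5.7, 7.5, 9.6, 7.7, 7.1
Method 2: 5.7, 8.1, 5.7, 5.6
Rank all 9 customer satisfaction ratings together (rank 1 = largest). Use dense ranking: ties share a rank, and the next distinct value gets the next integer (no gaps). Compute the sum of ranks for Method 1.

19

Sorted (descending): 9.6, 8.1, 7.7, 7.5, 7.1, 5.7, 5.7, 5.7, 5.6
The 3 values of 5.7 share dense rank 6.
Remaining distinct values take the next consecutive integers.
Method 1 values → pooled ranks: 5.7→6, 7.5→4, 9.6→1, 7.7→3, 7.1→5
Rank sum = 6 + 4 + 1 + 3 + 5 = 19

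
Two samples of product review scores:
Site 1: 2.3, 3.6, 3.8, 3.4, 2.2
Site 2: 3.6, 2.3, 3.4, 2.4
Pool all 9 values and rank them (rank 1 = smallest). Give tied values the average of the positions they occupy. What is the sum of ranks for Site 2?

19.5

Sorted (ascending): 2.2, 2.3, 2.3, 2.4, 3.4, 3.4, 3.6, 3.6, 3.8
The 2 values of 2.3 occupy positions 2–3 → average rank (2+3)/2 = 2.5.
The 2 values of 3.4 occupy positions 5–6 → average rank (5+6)/2 = 5.5.
The 2 values of 3.6 occupy positions 7–8 → average rank (7+8)/2 = 7.5.
Site 2 values → pooled ranks: 3.6→7.5, 2.3→2.5, 3.4→5.5, 2.4→4
Rank sum = 7.5 + 2.5 + 5.5 + 4 = 19.5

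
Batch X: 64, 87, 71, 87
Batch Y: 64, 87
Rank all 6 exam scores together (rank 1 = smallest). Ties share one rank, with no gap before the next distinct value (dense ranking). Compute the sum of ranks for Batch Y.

4

Sorted (ascending): 64, 64, 71, 87, 87, 87
The 2 values of 64 share dense rank 1.
The 3 values of 87 share dense rank 3.
Remaining distinct values take the next consecutive integers.
Batch Y values → pooled ranks: 64→1, 87→3
Rank sum = 1 + 3 = 4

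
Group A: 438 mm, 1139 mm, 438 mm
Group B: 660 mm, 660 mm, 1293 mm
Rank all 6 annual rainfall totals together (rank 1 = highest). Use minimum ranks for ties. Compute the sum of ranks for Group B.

7

Sorted (descending): 1293, 1139, 660, 660, 438, 438
The 2 values of 660 occupy positions 3–4 → each gets rank 3.
The 2 values of 438 occupy positions 5–6 → each gets rank 5.
Group B values → pooled ranks: 660→3, 660→3, 1293→1
Rank sum = 3 + 3 + 1 = 7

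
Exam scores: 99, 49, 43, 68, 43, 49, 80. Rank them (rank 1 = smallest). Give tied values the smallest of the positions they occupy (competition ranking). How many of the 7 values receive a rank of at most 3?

4

Sorted (ascending): 43, 43, 49, 49, 68, 80, 99
The 2 values of 43 occupy positions 1–2 → each gets rank 1.
The 2 values of 49 occupy positions 3–4 → each gets rank 3.
Ranks ≤ 3: {1, 1, 3, 3} → 4 values.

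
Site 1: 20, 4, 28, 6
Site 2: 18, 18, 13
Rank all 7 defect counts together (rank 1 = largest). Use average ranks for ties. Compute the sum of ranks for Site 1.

16

Sorted (descending): 28, 20, 18, 18, 13, 6, 4
The 2 values of 18 occupy positions 3–4 → average rank (3+4)/2 = 3.5.
Site 1 values → pooled ranks: 20→2, 4→7, 28→1, 6→6
Rank sum = 2 + 7 + 1 + 6 = 16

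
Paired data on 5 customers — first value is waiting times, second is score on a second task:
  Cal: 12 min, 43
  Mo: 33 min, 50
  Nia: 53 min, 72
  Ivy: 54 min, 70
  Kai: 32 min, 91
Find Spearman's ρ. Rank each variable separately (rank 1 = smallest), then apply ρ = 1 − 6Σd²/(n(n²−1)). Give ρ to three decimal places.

Ranks of variable 1: 1, 3, 4, 5, 2
Ranks of variable 2: 1, 2, 4, 3, 5
d = r₁ − r₂: 0, 1, 0, 2, -3
d²: 0, 1, 0, 4, 9; Σd² = 14
ρ = 1 − 6·14/(5·24) = 1 − 84/120 = 0.300

0.300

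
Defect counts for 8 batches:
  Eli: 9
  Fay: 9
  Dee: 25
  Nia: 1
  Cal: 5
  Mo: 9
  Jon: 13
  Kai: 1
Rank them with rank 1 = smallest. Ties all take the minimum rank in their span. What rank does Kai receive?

1

Sorted (ascending): 1, 1, 5, 9, 9, 9, 13, 25
The 2 values of 1 occupy positions 1–2 → each gets rank 1.
The 3 values of 9 occupy positions 4–6 → each gets rank 4.
Kai has value 1 → rank 1.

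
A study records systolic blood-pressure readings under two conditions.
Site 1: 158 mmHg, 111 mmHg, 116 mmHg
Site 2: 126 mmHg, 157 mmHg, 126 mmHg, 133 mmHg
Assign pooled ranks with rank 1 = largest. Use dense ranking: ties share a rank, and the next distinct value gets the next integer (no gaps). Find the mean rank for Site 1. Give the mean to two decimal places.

Sorted (descending): 158, 157, 133, 126, 126, 116, 111
The 2 values of 126 share dense rank 4.
Remaining distinct values take the next consecutive integers.
Site 1 values → pooled ranks: 158→1, 111→6, 116→5
Mean rank = (1 + 6 + 5) / 3 = 4.00

4.00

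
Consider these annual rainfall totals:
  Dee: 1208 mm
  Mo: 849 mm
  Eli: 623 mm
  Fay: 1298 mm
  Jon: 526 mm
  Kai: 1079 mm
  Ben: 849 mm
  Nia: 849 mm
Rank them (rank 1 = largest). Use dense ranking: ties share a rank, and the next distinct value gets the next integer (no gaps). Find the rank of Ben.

4

Sorted (descending): 1298, 1208, 1079, 849, 849, 849, 623, 526
The 3 values of 849 share dense rank 4.
Remaining distinct values take the next consecutive integers.
Ben has value 849 mm → rank 4.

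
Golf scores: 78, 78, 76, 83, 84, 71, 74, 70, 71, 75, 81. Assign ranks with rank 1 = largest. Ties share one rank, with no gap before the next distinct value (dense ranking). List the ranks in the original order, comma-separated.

4, 4, 5, 2, 1, 8, 7, 9, 8, 6, 3

Sorted (descending): 84, 83, 81, 78, 78, 76, 75, 74, 71, 71, 70
The 2 values of 78 share dense rank 4.
The 2 values of 71 share dense rank 8.
Remaining distinct values take the next consecutive integers.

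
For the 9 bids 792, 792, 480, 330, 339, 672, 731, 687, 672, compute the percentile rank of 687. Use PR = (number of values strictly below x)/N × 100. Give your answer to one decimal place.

N = 9.
Strictly below 687: 5. Equal to 687: 1.
PR = 5/9 × 100 = 55.6

55.6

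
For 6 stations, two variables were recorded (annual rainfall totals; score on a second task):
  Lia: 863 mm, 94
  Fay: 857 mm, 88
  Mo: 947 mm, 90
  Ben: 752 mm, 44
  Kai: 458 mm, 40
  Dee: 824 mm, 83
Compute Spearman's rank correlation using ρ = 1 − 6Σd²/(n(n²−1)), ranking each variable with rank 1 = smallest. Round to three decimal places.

Ranks of variable 1: 5, 4, 6, 2, 1, 3
Ranks of variable 2: 6, 4, 5, 2, 1, 3
d = r₁ − r₂: -1, 0, 1, 0, 0, 0
d²: 1, 0, 1, 0, 0, 0; Σd² = 2
ρ = 1 − 6·2/(6·35) = 1 − 12/210 = 0.943

0.943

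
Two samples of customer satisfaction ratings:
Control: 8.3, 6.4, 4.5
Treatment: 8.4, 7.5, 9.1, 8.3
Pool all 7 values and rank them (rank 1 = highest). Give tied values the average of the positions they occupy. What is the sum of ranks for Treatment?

11.5

Sorted (descending): 9.1, 8.4, 8.3, 8.3, 7.5, 6.4, 4.5
The 2 values of 8.3 occupy positions 3–4 → average rank (3+4)/2 = 3.5.
Treatment values → pooled ranks: 8.4→2, 7.5→5, 9.1→1, 8.3→3.5
Rank sum = 2 + 5 + 1 + 3.5 = 11.5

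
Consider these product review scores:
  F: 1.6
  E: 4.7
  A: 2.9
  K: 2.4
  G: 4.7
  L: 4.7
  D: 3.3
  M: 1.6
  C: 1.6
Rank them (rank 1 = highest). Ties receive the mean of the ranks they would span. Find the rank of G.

Sorted (descending): 4.7, 4.7, 4.7, 3.3, 2.9, 2.4, 1.6, 1.6, 1.6
The 3 values of 4.7 occupy positions 1–3 → average rank 2.
The 3 values of 1.6 occupy positions 7–9 → average rank 8.
G has value 4.7 → rank 2.

2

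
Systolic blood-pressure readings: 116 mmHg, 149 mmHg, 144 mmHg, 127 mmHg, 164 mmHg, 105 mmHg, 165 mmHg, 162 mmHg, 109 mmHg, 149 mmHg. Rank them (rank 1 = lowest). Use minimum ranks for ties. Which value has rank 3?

Sorted (ascending): 105, 109, 116, 127, 144, 149, 149, 162, 164, 165
The 2 values of 149 occupy positions 6–7 → each gets rank 6.
Rank 3 → value 116.

116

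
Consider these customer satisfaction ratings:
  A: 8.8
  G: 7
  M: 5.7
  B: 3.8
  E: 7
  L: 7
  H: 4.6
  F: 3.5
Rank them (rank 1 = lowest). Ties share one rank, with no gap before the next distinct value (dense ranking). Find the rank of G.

Sorted (ascending): 3.5, 3.8, 4.6, 5.7, 7, 7, 7, 8.8
The 3 values of 7 share dense rank 5.
Remaining distinct values take the next consecutive integers.
G has value 7 → rank 5.

5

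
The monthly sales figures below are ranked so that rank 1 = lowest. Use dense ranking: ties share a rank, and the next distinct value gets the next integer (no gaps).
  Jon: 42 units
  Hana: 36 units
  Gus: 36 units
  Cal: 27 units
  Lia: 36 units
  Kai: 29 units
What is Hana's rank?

Sorted (ascending): 27, 29, 36, 36, 36, 42
The 3 values of 36 share dense rank 3.
Remaining distinct values take the next consecutive integers.
Hana has value 36 units → rank 3.

3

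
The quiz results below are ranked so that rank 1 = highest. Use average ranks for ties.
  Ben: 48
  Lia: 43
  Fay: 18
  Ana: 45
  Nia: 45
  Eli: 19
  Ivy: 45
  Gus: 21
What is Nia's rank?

Sorted (descending): 48, 45, 45, 45, 43, 21, 19, 18
The 3 values of 45 occupy positions 2–4 → average rank 3.
Nia has value 45 → rank 3.

3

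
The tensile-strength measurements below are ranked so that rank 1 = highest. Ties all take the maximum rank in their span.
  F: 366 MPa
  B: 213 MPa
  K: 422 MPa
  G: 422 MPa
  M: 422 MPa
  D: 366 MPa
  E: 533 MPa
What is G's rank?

Sorted (descending): 533, 422, 422, 422, 366, 366, 213
The 3 values of 422 occupy positions 2–4 → each gets rank 4.
The 2 values of 366 occupy positions 5–6 → each gets rank 6.
G has value 422 MPa → rank 4.

4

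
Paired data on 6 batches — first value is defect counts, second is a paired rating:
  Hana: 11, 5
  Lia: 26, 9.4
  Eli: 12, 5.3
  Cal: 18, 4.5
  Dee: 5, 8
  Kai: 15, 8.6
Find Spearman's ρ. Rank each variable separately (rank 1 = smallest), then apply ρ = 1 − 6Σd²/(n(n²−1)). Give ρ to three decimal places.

Ranks of variable 1: 2, 6, 3, 5, 1, 4
Ranks of variable 2: 2, 6, 3, 1, 4, 5
d = r₁ − r₂: 0, 0, 0, 4, -3, -1
d²: 0, 0, 0, 16, 9, 1; Σd² = 26
ρ = 1 − 6·26/(6·35) = 1 − 156/210 = 0.257

0.257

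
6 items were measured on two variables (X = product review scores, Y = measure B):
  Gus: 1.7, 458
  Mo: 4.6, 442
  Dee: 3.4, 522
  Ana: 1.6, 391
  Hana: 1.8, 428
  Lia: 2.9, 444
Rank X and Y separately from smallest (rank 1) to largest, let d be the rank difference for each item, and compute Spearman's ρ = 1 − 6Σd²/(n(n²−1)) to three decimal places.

0.429

Ranks of variable 1: 2, 6, 5, 1, 3, 4
Ranks of variable 2: 5, 3, 6, 1, 2, 4
d = r₁ − r₂: -3, 3, -1, 0, 1, 0
d²: 9, 9, 1, 0, 1, 0; Σd² = 20
ρ = 1 − 6·20/(6·35) = 1 − 120/210 = 0.429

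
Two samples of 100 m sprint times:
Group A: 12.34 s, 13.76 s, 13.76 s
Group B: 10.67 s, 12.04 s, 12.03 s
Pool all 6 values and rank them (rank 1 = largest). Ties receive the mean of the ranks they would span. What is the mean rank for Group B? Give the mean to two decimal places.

Sorted (descending): 13.76, 13.76, 12.34, 12.04, 12.03, 10.67
The 2 values of 13.76 occupy positions 1–2 → average rank (1+2)/2 = 1.5.
Group B values → pooled ranks: 10.67→6, 12.04→4, 12.03→5
Mean rank = (6 + 4 + 5) / 3 = 5.00

5.00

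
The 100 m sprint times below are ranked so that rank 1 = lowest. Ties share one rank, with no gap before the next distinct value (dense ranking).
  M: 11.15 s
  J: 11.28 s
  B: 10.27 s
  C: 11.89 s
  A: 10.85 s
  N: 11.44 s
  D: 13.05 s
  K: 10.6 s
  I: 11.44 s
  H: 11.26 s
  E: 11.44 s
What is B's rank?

Sorted (ascending): 10.27, 10.6, 10.85, 11.15, 11.26, 11.28, 11.44, 11.44, 11.44, 11.89, 13.05
The 3 values of 11.44 share dense rank 7.
Remaining distinct values take the next consecutive integers.
B has value 10.27 s → rank 1.

1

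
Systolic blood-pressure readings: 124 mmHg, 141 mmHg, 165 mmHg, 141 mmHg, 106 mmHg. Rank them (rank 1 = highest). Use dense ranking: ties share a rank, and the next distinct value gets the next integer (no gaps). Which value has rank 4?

106

Sorted (descending): 165, 141, 141, 124, 106
The 2 values of 141 share dense rank 2.
Remaining distinct values take the next consecutive integers.
Rank 4 → value 106.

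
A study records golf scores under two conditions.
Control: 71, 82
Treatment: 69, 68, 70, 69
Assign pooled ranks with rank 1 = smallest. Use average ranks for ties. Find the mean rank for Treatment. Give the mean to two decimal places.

2.50

Sorted (ascending): 68, 69, 69, 70, 71, 82
The 2 values of 69 occupy positions 2–3 → average rank (2+3)/2 = 2.5.
Treatment values → pooled ranks: 69→2.5, 68→1, 70→4, 69→2.5
Mean rank = (2.5 + 1 + 4 + 2.5) / 4 = 2.50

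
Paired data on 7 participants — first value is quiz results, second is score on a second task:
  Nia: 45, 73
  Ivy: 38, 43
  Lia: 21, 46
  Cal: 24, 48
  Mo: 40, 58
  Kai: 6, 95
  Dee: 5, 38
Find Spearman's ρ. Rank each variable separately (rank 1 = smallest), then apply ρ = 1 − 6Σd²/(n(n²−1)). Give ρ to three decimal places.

0.357

Ranks of variable 1: 7, 5, 3, 4, 6, 2, 1
Ranks of variable 2: 6, 2, 3, 4, 5, 7, 1
d = r₁ − r₂: 1, 3, 0, 0, 1, -5, 0
d²: 1, 9, 0, 0, 1, 25, 0; Σd² = 36
ρ = 1 − 6·36/(7·48) = 1 − 216/336 = 0.357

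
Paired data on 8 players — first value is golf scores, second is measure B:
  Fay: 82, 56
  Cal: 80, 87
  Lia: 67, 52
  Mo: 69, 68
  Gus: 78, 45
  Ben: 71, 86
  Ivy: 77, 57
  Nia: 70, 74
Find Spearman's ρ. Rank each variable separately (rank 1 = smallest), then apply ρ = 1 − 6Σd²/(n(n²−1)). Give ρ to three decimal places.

Ranks of variable 1: 8, 7, 1, 2, 6, 4, 5, 3
Ranks of variable 2: 3, 8, 2, 5, 1, 7, 4, 6
d = r₁ − r₂: 5, -1, -1, -3, 5, -3, 1, -3
d²: 25, 1, 1, 9, 25, 9, 1, 9; Σd² = 80
ρ = 1 − 6·80/(8·63) = 1 − 480/504 = 0.048

0.048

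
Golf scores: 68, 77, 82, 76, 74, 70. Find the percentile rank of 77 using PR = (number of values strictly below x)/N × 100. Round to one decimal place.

N = 6.
Strictly below 77: 4. Equal to 77: 1.
PR = 4/6 × 100 = 66.7

66.7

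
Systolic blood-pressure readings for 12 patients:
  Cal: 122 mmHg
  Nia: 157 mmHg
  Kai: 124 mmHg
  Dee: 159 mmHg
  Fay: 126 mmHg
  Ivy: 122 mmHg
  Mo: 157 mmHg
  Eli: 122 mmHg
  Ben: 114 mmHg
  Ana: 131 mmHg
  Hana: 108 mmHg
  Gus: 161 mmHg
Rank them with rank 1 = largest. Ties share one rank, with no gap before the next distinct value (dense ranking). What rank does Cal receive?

Sorted (descending): 161, 159, 157, 157, 131, 126, 124, 122, 122, 122, 114, 108
The 2 values of 157 share dense rank 3.
The 3 values of 122 share dense rank 7.
Remaining distinct values take the next consecutive integers.
Cal has value 122 mmHg → rank 7.

7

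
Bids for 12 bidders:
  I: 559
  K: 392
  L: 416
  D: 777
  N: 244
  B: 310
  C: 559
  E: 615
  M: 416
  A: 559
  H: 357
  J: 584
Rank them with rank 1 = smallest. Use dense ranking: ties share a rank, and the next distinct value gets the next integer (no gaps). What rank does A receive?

6

Sorted (ascending): 244, 310, 357, 392, 416, 416, 559, 559, 559, 584, 615, 777
The 2 values of 416 share dense rank 5.
The 3 values of 559 share dense rank 6.
Remaining distinct values take the next consecutive integers.
A has value 559 → rank 6.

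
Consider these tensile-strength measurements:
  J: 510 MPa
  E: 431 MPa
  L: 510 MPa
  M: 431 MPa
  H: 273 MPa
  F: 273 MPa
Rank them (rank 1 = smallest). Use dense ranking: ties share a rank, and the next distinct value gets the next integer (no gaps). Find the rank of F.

1

Sorted (ascending): 273, 273, 431, 431, 510, 510
The 2 values of 273 share dense rank 1.
The 2 values of 431 share dense rank 2.
The 2 values of 510 share dense rank 3.
F has value 273 MPa → rank 1.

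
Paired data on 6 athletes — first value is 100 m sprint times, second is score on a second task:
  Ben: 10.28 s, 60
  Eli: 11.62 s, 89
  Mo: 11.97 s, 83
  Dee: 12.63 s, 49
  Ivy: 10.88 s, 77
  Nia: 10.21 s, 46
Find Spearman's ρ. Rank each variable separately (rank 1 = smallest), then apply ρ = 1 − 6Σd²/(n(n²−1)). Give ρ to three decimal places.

Ranks of variable 1: 2, 4, 5, 6, 3, 1
Ranks of variable 2: 3, 6, 5, 2, 4, 1
d = r₁ − r₂: -1, -2, 0, 4, -1, 0
d²: 1, 4, 0, 16, 1, 0; Σd² = 22
ρ = 1 − 6·22/(6·35) = 1 − 132/210 = 0.371

0.371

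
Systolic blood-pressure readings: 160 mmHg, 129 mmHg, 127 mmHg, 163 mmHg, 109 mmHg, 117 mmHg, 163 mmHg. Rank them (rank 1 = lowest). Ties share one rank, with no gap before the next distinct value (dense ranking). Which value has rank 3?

127

Sorted (ascending): 109, 117, 127, 129, 160, 163, 163
The 2 values of 163 share dense rank 6.
Remaining distinct values take the next consecutive integers.
Rank 3 → value 127.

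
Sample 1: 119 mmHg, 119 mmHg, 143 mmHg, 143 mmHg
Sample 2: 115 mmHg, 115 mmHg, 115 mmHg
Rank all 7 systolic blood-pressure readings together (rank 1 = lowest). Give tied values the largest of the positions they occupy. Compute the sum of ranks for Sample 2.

9

Sorted (ascending): 115, 115, 115, 119, 119, 143, 143
The 3 values of 115 occupy positions 1–3 → each gets rank 3.
The 2 values of 119 occupy positions 4–5 → each gets rank 5.
The 2 values of 143 occupy positions 6–7 → each gets rank 7.
Sample 2 values → pooled ranks: 115→3, 115→3, 115→3
Rank sum = 3 + 3 + 3 = 9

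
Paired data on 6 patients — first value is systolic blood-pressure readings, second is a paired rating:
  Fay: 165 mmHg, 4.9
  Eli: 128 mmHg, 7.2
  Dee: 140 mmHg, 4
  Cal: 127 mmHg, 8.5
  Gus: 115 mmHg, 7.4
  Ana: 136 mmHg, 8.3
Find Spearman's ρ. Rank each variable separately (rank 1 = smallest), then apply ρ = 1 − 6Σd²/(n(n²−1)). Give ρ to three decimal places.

Ranks of variable 1: 6, 3, 5, 2, 1, 4
Ranks of variable 2: 2, 3, 1, 6, 4, 5
d = r₁ − r₂: 4, 0, 4, -4, -3, -1
d²: 16, 0, 16, 16, 9, 1; Σd² = 58
ρ = 1 − 6·58/(6·35) = 1 − 348/210 = -0.657

-0.657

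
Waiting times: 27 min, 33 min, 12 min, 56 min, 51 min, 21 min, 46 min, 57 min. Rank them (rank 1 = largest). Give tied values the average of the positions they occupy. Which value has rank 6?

27

Sorted (descending): 57, 56, 51, 46, 33, 27, 21, 12
No ties — each value takes its position as its rank.
Rank 6 → value 27.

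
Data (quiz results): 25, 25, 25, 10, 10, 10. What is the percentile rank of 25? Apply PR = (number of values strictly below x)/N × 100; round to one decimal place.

N = 6.
Strictly below 25: 3. Equal to 25: 3.
PR = 3/6 × 100 = 50.0

50.0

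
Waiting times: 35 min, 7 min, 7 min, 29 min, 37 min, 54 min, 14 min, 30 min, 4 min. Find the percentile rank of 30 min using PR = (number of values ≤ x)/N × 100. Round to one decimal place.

N = 9.
Strictly below 30: 5. Equal to 30: 1.
PR = 6/9 × 100 = 66.7

66.7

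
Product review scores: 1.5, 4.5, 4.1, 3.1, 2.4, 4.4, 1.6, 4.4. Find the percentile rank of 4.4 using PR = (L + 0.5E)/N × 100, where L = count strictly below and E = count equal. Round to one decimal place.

N = 8.
Strictly below 4.4: 5. Equal to 4.4: 2.
PR = (5 + 0.5·2)/8 × 100 = 75.0

75.0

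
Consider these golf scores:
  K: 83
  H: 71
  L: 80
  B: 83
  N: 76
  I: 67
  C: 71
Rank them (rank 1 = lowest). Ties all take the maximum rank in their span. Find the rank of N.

Sorted (ascending): 67, 71, 71, 76, 80, 83, 83
The 2 values of 71 occupy positions 2–3 → each gets rank 3.
The 2 values of 83 occupy positions 6–7 → each gets rank 7.
N has value 76 → rank 4.

4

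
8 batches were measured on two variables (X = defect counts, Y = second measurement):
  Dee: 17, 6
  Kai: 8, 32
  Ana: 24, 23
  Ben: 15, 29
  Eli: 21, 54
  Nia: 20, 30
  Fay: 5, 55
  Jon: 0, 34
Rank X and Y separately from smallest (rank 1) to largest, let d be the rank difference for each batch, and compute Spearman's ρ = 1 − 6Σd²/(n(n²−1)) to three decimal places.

-0.452

Ranks of variable 1: 5, 3, 8, 4, 7, 6, 2, 1
Ranks of variable 2: 1, 5, 2, 3, 7, 4, 8, 6
d = r₁ − r₂: 4, -2, 6, 1, 0, 2, -6, -5
d²: 16, 4, 36, 1, 0, 4, 36, 25; Σd² = 122
ρ = 1 − 6·122/(8·63) = 1 − 732/504 = -0.452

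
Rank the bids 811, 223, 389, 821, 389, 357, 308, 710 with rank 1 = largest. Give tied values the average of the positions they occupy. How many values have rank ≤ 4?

Sorted (descending): 821, 811, 710, 389, 389, 357, 308, 223
The 2 values of 389 occupy positions 4–5 → average rank (4+5)/2 = 4.5.
Ranks ≤ 4: {1, 2, 3} → 3 values.

3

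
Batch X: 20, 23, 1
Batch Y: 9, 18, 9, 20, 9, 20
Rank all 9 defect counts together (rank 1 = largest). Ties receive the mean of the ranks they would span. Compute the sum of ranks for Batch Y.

Sorted (descending): 23, 20, 20, 20, 18, 9, 9, 9, 1
The 3 values of 20 occupy positions 2–4 → average rank 3.
The 3 values of 9 occupy positions 6–8 → average rank 7.
Batch Y values → pooled ranks: 9→7, 18→5, 9→7, 20→3, 9→7, 20→3
Rank sum = 7 + 5 + 7 + 3 + 7 + 3 = 32

32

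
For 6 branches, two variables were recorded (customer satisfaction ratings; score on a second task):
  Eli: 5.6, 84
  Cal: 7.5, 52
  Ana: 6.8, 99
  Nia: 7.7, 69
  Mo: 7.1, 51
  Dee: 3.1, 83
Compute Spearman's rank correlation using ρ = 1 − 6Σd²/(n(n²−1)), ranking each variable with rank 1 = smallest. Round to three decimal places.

Ranks of variable 1: 2, 5, 3, 6, 4, 1
Ranks of variable 2: 5, 2, 6, 3, 1, 4
d = r₁ − r₂: -3, 3, -3, 3, 3, -3
d²: 9, 9, 9, 9, 9, 9; Σd² = 54
ρ = 1 − 6·54/(6·35) = 1 − 324/210 = -0.543

-0.543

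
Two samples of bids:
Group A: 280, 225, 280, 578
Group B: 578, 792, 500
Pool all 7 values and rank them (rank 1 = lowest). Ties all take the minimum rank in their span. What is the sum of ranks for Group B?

Sorted (ascending): 225, 280, 280, 500, 578, 578, 792
The 2 values of 280 occupy positions 2–3 → each gets rank 2.
The 2 values of 578 occupy positions 5–6 → each gets rank 5.
Group B values → pooled ranks: 578→5, 792→7, 500→4
Rank sum = 5 + 7 + 4 = 16

16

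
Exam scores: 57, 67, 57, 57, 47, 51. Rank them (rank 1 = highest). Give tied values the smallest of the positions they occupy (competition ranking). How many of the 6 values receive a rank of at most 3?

Sorted (descending): 67, 57, 57, 57, 51, 47
The 3 values of 57 occupy positions 2–4 → each gets rank 2.
Ranks ≤ 3: {1, 2, 2, 2} → 4 values.

4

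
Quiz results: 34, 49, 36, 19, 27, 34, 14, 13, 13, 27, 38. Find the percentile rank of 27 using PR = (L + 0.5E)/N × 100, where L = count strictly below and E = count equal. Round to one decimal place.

45.5

N = 11.
Strictly below 27: 4. Equal to 27: 2.
PR = (4 + 0.5·2)/11 × 100 = 45.5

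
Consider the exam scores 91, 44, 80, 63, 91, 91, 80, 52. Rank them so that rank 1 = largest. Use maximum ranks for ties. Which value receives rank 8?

Sorted (descending): 91, 91, 91, 80, 80, 63, 52, 44
The 3 values of 91 occupy positions 1–3 → each gets rank 3.
The 2 values of 80 occupy positions 4–5 → each gets rank 5.
Rank 8 → value 44.

44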